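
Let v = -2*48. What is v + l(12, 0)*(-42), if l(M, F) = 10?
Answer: -516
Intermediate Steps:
v = -96
v + l(12, 0)*(-42) = -96 + 10*(-42) = -96 - 420 = -516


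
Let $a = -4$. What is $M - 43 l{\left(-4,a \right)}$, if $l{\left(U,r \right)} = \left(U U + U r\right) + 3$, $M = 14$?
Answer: $-1491$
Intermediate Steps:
$l{\left(U,r \right)} = 3 + U^{2} + U r$ ($l{\left(U,r \right)} = \left(U^{2} + U r\right) + 3 = 3 + U^{2} + U r$)
$M - 43 l{\left(-4,a \right)} = 14 - 43 \left(3 + \left(-4\right)^{2} - -16\right) = 14 - 43 \left(3 + 16 + 16\right) = 14 - 1505 = -1491$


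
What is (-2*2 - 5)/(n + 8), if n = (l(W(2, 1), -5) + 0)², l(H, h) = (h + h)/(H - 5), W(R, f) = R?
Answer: -81/172 ≈ -0.47093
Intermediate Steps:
l(H, h) = 2*h/(-5 + H) (l(H, h) = (2*h)/(-5 + H) = 2*h/(-5 + H))
n = 100/9 (n = (2*(-5)/(-5 + 2) + 0)² = (2*(-5)/(-3) + 0)² = (2*(-5)*(-⅓) + 0)² = (10/3 + 0)² = (10/3)² = 100/9 ≈ 11.111)
(-2*2 - 5)/(n + 8) = (-2*2 - 5)/(100/9 + 8) = (-4 - 5)/(172/9) = -9*9/172 = -81/172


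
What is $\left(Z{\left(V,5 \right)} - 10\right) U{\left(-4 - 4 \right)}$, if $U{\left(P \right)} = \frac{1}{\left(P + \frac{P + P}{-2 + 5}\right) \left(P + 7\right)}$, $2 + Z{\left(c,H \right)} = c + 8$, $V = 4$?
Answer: $0$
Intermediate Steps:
$Z{\left(c,H \right)} = 6 + c$ ($Z{\left(c,H \right)} = -2 + \left(c + 8\right) = -2 + \left(8 + c\right) = 6 + c$)
$U{\left(P \right)} = \frac{3}{5 P \left(7 + P\right)}$ ($U{\left(P \right)} = \frac{1}{\left(P + \frac{2 P}{3}\right) \left(7 + P\right)} = \frac{1}{\frac{5 P}{3} \left(7 + P\right)} = \frac{1}{\frac{5}{3} P \left(7 + P\right)} = \frac{3}{5 P \left(7 + P\right)}$)
$\left(Z{\left(V,5 \right)} - 10\right) U{\left(-4 - 4 \right)} = \left(\left(6 + 4\right) - 10\right) \frac{3}{5 \left(-4 - 4\right) \left(7 - 8\right)} = \left(10 - 10\right) \frac{3}{5 \left(-8\right) \left(7 - 8\right)} = 0 \cdot \frac{3}{5} \left(- \frac{1}{8}\right) \frac{1}{-1} = 0 \cdot \frac{3}{5} \left(- \frac{1}{8}\right) \left(-1\right) = 0 \cdot \frac{3}{40} = 0$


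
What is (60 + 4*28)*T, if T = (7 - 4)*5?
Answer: 2580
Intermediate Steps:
T = 15 (T = 3*5 = 15)
(60 + 4*28)*T = (60 + 4*28)*15 = (60 + 112)*15 = 172*15 = 2580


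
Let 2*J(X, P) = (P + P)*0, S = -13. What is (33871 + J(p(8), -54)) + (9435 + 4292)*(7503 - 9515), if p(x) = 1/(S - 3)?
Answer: -27584853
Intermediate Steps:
p(x) = -1/16 (p(x) = 1/(-13 - 3) = 1/(-16) = -1/16)
J(X, P) = 0 (J(X, P) = ((P + P)*0)/2 = ((2*P)*0)/2 = (1/2)*0 = 0)
(33871 + J(p(8), -54)) + (9435 + 4292)*(7503 - 9515) = (33871 + 0) + (9435 + 4292)*(7503 - 9515) = 33871 + 13727*(-2012) = 33871 - 27618724 = -27584853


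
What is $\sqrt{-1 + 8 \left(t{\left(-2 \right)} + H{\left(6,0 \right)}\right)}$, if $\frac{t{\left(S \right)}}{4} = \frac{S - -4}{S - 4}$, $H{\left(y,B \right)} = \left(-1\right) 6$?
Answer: $\frac{i \sqrt{537}}{3} \approx 7.7244 i$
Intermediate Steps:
$H{\left(y,B \right)} = -6$
$t{\left(S \right)} = \frac{4 \left(4 + S\right)}{-4 + S}$ ($t{\left(S \right)} = 4 \frac{S - -4}{S - 4} = 4 \frac{S + 4}{-4 + S} = 4 \frac{4 + S}{-4 + S} = \frac{4 \left(4 + S\right)}{-4 + S}$)
$\sqrt{-1 + 8 \left(t{\left(-2 \right)} + H{\left(6,0 \right)}\right)} = \sqrt{-1 + 8 \left(\frac{4 \left(4 - 2\right)}{-4 - 2} - 6\right)} = \sqrt{-1 + 8 \left(4 \frac{1}{-6} \cdot 2 - 6\right)} = \sqrt{-1 + 8 \left(4 \left(- \frac{1}{6}\right) 2 - 6\right)} = \sqrt{-1 + 8 \left(- \frac{4}{3} - 6\right)} = \sqrt{-1 + 8 \left(- \frac{22}{3}\right)} = \sqrt{-1 - \frac{176}{3}} = \sqrt{- \frac{179}{3}} = \frac{i \sqrt{537}}{3}$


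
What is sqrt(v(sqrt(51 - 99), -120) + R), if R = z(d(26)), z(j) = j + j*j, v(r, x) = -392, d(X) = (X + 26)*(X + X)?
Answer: 2*sqrt(1828482) ≈ 2704.4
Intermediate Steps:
d(X) = 2*X*(26 + X) (d(X) = (26 + X)*(2*X) = 2*X*(26 + X))
z(j) = j + j**2
R = 7314320 (R = (2*26*(26 + 26))*(1 + 2*26*(26 + 26)) = (2*26*52)*(1 + 2*26*52) = 2704*(1 + 2704) = 2704*2705 = 7314320)
sqrt(v(sqrt(51 - 99), -120) + R) = sqrt(-392 + 7314320) = sqrt(7313928) = 2*sqrt(1828482)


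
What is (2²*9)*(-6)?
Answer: -216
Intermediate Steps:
(2²*9)*(-6) = (4*9)*(-6) = 36*(-6) = -216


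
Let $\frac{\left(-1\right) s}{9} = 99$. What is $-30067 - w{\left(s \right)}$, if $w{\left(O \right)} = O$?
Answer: $-29176$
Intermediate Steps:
$s = -891$ ($s = \left(-9\right) 99 = -891$)
$-30067 - w{\left(s \right)} = -30067 - -891 = -30067 + 891 = -29176$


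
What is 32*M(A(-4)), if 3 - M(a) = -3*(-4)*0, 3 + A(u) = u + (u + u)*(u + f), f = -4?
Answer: 96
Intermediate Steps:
A(u) = -3 + u + 2*u*(-4 + u) (A(u) = -3 + (u + (u + u)*(u - 4)) = -3 + (u + (2*u)*(-4 + u)) = -3 + (u + 2*u*(-4 + u)) = -3 + u + 2*u*(-4 + u))
M(a) = 3 (M(a) = 3 - (-3*(-4))*0 = 3 - 12*0 = 3 - 1*0 = 3 + 0 = 3)
32*M(A(-4)) = 32*3 = 96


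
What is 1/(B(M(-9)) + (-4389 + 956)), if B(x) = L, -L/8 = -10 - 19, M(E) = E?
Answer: -1/3201 ≈ -0.00031240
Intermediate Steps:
L = 232 (L = -8*(-10 - 19) = -8*(-29) = 232)
B(x) = 232
1/(B(M(-9)) + (-4389 + 956)) = 1/(232 + (-4389 + 956)) = 1/(232 - 3433) = 1/(-3201) = -1/3201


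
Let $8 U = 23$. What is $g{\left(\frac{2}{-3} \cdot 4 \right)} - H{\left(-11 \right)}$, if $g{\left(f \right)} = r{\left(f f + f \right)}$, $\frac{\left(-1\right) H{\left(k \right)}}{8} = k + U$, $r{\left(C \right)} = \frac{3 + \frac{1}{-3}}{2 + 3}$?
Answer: $- \frac{967}{15} \approx -64.467$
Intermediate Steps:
$U = \frac{23}{8}$ ($U = \frac{1}{8} \cdot 23 = \frac{23}{8} \approx 2.875$)
$r{\left(C \right)} = \frac{8}{15}$ ($r{\left(C \right)} = \frac{3 - \frac{1}{3}}{5} = \frac{8}{3} \cdot \frac{1}{5} = \frac{8}{15}$)
$H{\left(k \right)} = -23 - 8 k$ ($H{\left(k \right)} = - 8 \left(k + \frac{23}{8}\right) = - 8 \left(\frac{23}{8} + k\right) = -23 - 8 k$)
$g{\left(f \right)} = \frac{8}{15}$
$g{\left(\frac{2}{-3} \cdot 4 \right)} - H{\left(-11 \right)} = \frac{8}{15} - \left(-23 - -88\right) = \frac{8}{15} - \left(-23 + 88\right) = \frac{8}{15} - 65 = - \frac{967}{15}$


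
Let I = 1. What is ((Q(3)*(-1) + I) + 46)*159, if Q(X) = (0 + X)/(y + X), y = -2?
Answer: 6996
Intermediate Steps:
Q(X) = X/(-2 + X) (Q(X) = (0 + X)/(-2 + X) = X/(-2 + X))
((Q(3)*(-1) + I) + 46)*159 = (((3/(-2 + 3))*(-1) + 1) + 46)*159 = (((3/1)*(-1) + 1) + 46)*159 = (((3*1)*(-1) + 1) + 46)*159 = ((3*(-1) + 1) + 46)*159 = ((-3 + 1) + 46)*159 = (-2 + 46)*159 = 44*159 = 6996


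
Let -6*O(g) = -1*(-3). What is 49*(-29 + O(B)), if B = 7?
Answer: -2891/2 ≈ -1445.5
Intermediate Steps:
O(g) = -½ (O(g) = -(-1)*(-3)/6 = -⅙*3 = -½)
49*(-29 + O(B)) = 49*(-29 - ½) = 49*(-59/2) = -2891/2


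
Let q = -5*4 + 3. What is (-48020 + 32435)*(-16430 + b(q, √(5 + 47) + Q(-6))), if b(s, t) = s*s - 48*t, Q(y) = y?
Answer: 247069005 + 1496160*√13 ≈ 2.5246e+8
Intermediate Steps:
q = -17 (q = -20 + 3 = -17)
b(s, t) = s² - 48*t
(-48020 + 32435)*(-16430 + b(q, √(5 + 47) + Q(-6))) = (-48020 + 32435)*(-16430 + ((-17)² - 48*(√(5 + 47) - 6))) = -15585*(-16430 + (289 - 48*(√52 - 6))) = -15585*(-16430 + (289 - 48*(2*√13 - 6))) = -15585*(-16430 + (289 - 48*(-6 + 2*√13))) = -15585*(-16430 + (289 + (288 - 96*√13))) = -15585*(-16430 + (577 - 96*√13)) = -15585*(-15853 - 96*√13) = 247069005 + 1496160*√13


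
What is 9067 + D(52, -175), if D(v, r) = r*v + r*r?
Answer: 30592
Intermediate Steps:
D(v, r) = r² + r*v (D(v, r) = r*v + r² = r² + r*v)
9067 + D(52, -175) = 9067 - 175*(-175 + 52) = 9067 - 175*(-123) = 9067 + 21525 = 30592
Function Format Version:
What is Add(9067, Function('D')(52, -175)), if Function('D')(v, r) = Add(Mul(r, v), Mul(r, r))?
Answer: 30592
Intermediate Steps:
Function('D')(v, r) = Add(Pow(r, 2), Mul(r, v)) (Function('D')(v, r) = Add(Mul(r, v), Pow(r, 2)) = Add(Pow(r, 2), Mul(r, v)))
Add(9067, Function('D')(52, -175)) = Add(9067, Mul(-175, Add(-175, 52))) = Add(9067, Mul(-175, -123)) = Add(9067, 21525) = 30592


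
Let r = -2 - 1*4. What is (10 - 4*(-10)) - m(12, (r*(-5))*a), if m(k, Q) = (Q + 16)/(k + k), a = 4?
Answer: 133/3 ≈ 44.333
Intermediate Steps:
r = -6 (r = -2 - 4 = -6)
m(k, Q) = (16 + Q)/(2*k) (m(k, Q) = (16 + Q)/((2*k)) = (16 + Q)*(1/(2*k)) = (16 + Q)/(2*k))
(10 - 4*(-10)) - m(12, (r*(-5))*a) = (10 - 4*(-10)) - (16 - 6*(-5)*4)/(2*12) = (10 + 40) - (16 + 30*4)/(2*12) = 50 - (16 + 120)/(2*12) = 50 - 136/(2*12) = 50 - 1*17/3 = 50 - 17/3 = 133/3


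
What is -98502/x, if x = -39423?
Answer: 32834/13141 ≈ 2.4986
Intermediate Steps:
-98502/x = -98502/(-39423) = -98502*(-1/39423) = 32834/13141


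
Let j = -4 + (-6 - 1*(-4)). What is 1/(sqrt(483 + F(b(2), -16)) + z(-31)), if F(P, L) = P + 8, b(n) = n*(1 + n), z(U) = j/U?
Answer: -186/477581 + 961*sqrt(497)/477581 ≈ 0.044470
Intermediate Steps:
j = -6 (j = -4 + (-6 + 4) = -4 - 2 = -6)
z(U) = -6/U
F(P, L) = 8 + P
1/(sqrt(483 + F(b(2), -16)) + z(-31)) = 1/(sqrt(483 + (8 + 2*(1 + 2))) - 6/(-31)) = 1/(sqrt(483 + (8 + 2*3)) - 6*(-1/31)) = 1/(sqrt(483 + (8 + 6)) + 6/31) = 1/(sqrt(483 + 14) + 6/31) = 1/(sqrt(497) + 6/31) = 1/(6/31 + sqrt(497))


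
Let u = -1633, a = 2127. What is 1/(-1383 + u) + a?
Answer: 6415031/3016 ≈ 2127.0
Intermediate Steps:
1/(-1383 + u) + a = 1/(-1383 - 1633) + 2127 = 1/(-3016) + 2127 = -1/3016 + 2127 = 6415031/3016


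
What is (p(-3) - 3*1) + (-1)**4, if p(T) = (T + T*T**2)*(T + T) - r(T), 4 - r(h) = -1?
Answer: 173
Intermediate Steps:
r(h) = 5 (r(h) = 4 - 1*(-1) = 4 + 1 = 5)
p(T) = -5 + 2*T*(T + T**3) (p(T) = (T + T*T**2)*(T + T) - 1*5 = (T + T**3)*(2*T) - 5 = 2*T*(T + T**3) - 5 = -5 + 2*T*(T + T**3))
(p(-3) - 3*1) + (-1)**4 = ((-5 + 2*(-3)**2 + 2*(-3)**4) - 3*1) + (-1)**4 = ((-5 + 2*9 + 2*81) - 3) + 1 = ((-5 + 18 + 162) - 3) + 1 = (175 - 3) + 1 = 172 + 1 = 173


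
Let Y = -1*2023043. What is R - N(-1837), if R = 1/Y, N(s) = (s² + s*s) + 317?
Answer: -13654437691566/2023043 ≈ -6.7495e+6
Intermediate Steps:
N(s) = 317 + 2*s² (N(s) = (s² + s²) + 317 = 2*s² + 317 = 317 + 2*s²)
Y = -2023043
R = -1/2023043 (R = 1/(-2023043) = -1/2023043 ≈ -4.9430e-7)
R - N(-1837) = -1/2023043 - (317 + 2*(-1837)²) = -1/2023043 - (317 + 2*3374569) = -1/2023043 - (317 + 6749138) = -1/2023043 - 1*6749455 = -1/2023043 - 6749455 = -13654437691566/2023043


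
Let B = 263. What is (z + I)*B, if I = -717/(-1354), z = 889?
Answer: 316763249/1354 ≈ 2.3395e+5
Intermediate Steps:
I = 717/1354 (I = -717*(-1/1354) = 717/1354 ≈ 0.52954)
(z + I)*B = (889 + 717/1354)*263 = (1204423/1354)*263 = 316763249/1354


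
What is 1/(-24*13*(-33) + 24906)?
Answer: 1/35202 ≈ 2.8407e-5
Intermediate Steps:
1/(-24*13*(-33) + 24906) = 1/(-312*(-33) + 24906) = 1/(10296 + 24906) = 1/35202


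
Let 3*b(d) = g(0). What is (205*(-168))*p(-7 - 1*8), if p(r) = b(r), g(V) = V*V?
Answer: 0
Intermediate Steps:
g(V) = V²
b(d) = 0 (b(d) = (⅓)*0² = (⅓)*0 = 0)
p(r) = 0
(205*(-168))*p(-7 - 1*8) = (205*(-168))*0 = -34440*0 = 0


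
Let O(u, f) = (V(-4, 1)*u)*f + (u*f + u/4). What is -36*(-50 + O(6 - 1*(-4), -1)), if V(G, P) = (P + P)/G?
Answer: 1890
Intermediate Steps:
V(G, P) = 2*P/G (V(G, P) = (2*P)/G = 2*P/G)
O(u, f) = u/4 + f*u/2 (O(u, f) = ((2*1/(-4))*u)*f + (u*f + u/4) = ((2*1*(-1/4))*u)*f + (f*u + u*(1/4)) = (-u/2)*f + (f*u + u/4) = -f*u/2 + (u/4 + f*u) = u/4 + f*u/2)
-36*(-50 + O(6 - 1*(-4), -1)) = -36*(-50 + (6 - 1*(-4))*(1 + 2*(-1))/4) = -36*(-50 + (6 + 4)*(1 - 2)/4) = -36*(-50 + (1/4)*10*(-1)) = -36*(-50 - 5/2) = -36*(-105/2) = 1890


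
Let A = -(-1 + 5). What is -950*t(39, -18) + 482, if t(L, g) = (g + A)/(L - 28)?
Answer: 2382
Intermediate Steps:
A = -4 (A = -1*4 = -4)
t(L, g) = (-4 + g)/(-28 + L) (t(L, g) = (g - 4)/(L - 28) = (-4 + g)/(-28 + L))
-950*t(39, -18) + 482 = -950*(-4 - 18)/(-28 + 39) + 482 = -950*(-22)/11 + 482 = -950*(-2) + 482 = 1900 + 482 = 2382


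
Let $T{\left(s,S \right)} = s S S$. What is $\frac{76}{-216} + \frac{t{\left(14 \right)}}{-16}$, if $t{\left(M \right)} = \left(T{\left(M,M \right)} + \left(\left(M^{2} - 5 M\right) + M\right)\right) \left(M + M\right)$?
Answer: $- \frac{272557}{54} \approx -5047.4$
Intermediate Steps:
$T{\left(s,S \right)} = s S^{2}$ ($T{\left(s,S \right)} = S s S = s S^{2}$)
$t{\left(M \right)} = 2 M \left(M^{2} + M^{3} - 4 M\right)$ ($t{\left(M \right)} = \left(M M^{2} + \left(\left(M^{2} - 5 M\right) + M\right)\right) \left(M + M\right) = \left(M^{3} + \left(M^{2} - 4 M\right)\right) 2 M = \left(M^{2} + M^{3} - 4 M\right) 2 M = 2 M \left(M^{2} + M^{3} - 4 M\right)$)
$\frac{76}{-216} + \frac{t{\left(14 \right)}}{-16} = \frac{76}{-216} + \frac{2 \cdot 14^{2} \left(-4 + 14 + 14^{2}\right)}{-16} = 76 \left(- \frac{1}{216}\right) + 2 \cdot 196 \left(-4 + 14 + 196\right) \left(- \frac{1}{16}\right) = - \frac{19}{54} + 2 \cdot 196 \cdot 206 \left(- \frac{1}{16}\right) = - \frac{19}{54} + 80752 \left(- \frac{1}{16}\right) = - \frac{19}{54} - 5047 = - \frac{272557}{54}$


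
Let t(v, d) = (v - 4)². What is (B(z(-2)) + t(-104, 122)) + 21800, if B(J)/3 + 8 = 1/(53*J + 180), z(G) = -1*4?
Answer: 1070077/32 ≈ 33440.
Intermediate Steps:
t(v, d) = (-4 + v)²
z(G) = -4
B(J) = -24 + 3/(180 + 53*J) (B(J) = -24 + 3/(53*J + 180) = -24 + 3/(180 + 53*J))
(B(z(-2)) + t(-104, 122)) + 21800 = (3*(-1439 - 424*(-4))/(180 + 53*(-4)) + (-4 - 104)²) + 21800 = (3*(-1439 + 1696)/(180 - 212) + (-108)²) + 21800 = (3*257/(-32) + 11664) + 21800 = (3*(-1/32)*257 + 11664) + 21800 = (-771/32 + 11664) + 21800 = 372477/32 + 21800 = 1070077/32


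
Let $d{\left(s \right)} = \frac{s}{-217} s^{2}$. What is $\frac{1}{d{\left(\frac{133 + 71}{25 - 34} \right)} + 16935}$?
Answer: $\frac{5859}{99536597} \approx 5.8863 \cdot 10^{-5}$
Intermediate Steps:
$d{\left(s \right)} = - \frac{s^{3}}{217}$ ($d{\left(s \right)} = s \left(- \frac{1}{217}\right) s^{2} = - \frac{s}{217} s^{2} = - \frac{s^{3}}{217}$)
$\frac{1}{d{\left(\frac{133 + 71}{25 - 34} \right)} + 16935} = \frac{1}{- \frac{\left(\frac{133 + 71}{25 - 34}\right)^{3}}{217} + 16935} = \frac{1}{- \frac{\left(\frac{204}{-9}\right)^{3}}{217} + 16935} = \frac{1}{- \frac{\left(204 \left(- \frac{1}{9}\right)\right)^{3}}{217} + 16935} = \frac{1}{- \frac{\left(- \frac{68}{3}\right)^{3}}{217} + 16935} = \frac{1}{\left(- \frac{1}{217}\right) \left(- \frac{314432}{27}\right) + 16935} = \frac{1}{\frac{314432}{5859} + 16935} = \frac{1}{\frac{99536597}{5859}} = \frac{5859}{99536597}$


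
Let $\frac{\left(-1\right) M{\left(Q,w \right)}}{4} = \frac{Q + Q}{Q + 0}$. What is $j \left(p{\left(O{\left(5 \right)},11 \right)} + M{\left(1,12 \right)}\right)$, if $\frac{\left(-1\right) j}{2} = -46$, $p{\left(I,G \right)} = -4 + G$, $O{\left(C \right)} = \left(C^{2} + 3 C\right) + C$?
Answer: $-92$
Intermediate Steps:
$O{\left(C \right)} = C^{2} + 4 C$
$M{\left(Q,w \right)} = -8$ ($M{\left(Q,w \right)} = - 4 \frac{Q + Q}{Q + 0} = - 4 \frac{2 Q}{Q} = \left(-4\right) 2 = -8$)
$j = 92$ ($j = \left(-2\right) \left(-46\right) = 92$)
$j \left(p{\left(O{\left(5 \right)},11 \right)} + M{\left(1,12 \right)}\right) = 92 \left(\left(-4 + 11\right) - 8\right) = 92 \left(7 - 8\right) = 92 \left(-1\right) = -92$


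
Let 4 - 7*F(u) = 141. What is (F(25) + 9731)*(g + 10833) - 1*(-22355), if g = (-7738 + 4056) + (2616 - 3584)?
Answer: 420476825/7 ≈ 6.0068e+7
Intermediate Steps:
F(u) = -137/7 (F(u) = 4/7 - 1/7*141 = 4/7 - 141/7 = -137/7)
g = -4650 (g = -3682 - 968 = -4650)
(F(25) + 9731)*(g + 10833) - 1*(-22355) = (-137/7 + 9731)*(-4650 + 10833) - 1*(-22355) = (67980/7)*6183 + 22355 = 420320340/7 + 22355 = 420476825/7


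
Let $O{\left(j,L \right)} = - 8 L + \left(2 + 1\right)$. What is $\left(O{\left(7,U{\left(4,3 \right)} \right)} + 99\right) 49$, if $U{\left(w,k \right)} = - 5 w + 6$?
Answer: $10486$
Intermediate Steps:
$U{\left(w,k \right)} = 6 - 5 w$
$O{\left(j,L \right)} = 3 - 8 L$ ($O{\left(j,L \right)} = - 8 L + 3 = 3 - 8 L$)
$\left(O{\left(7,U{\left(4,3 \right)} \right)} + 99\right) 49 = \left(\left(3 - 8 \left(6 - 20\right)\right) + 99\right) 49 = \left(\left(3 - -112\right) + 99\right) 49 = \left(\left(3 + 112\right) + 99\right) 49 = \left(115 + 99\right) 49 = 214 \cdot 49 = 10486$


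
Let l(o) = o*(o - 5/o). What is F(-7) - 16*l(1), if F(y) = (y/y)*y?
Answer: 57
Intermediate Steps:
F(y) = y (F(y) = 1*y = y)
F(-7) - 16*l(1) = -7 - 16*(-5 + 1**2) = -7 - 16*(-5 + 1) = -7 - 16*(-4) = -7 + 64 = 57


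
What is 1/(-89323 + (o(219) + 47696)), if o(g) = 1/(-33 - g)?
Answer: -252/10490005 ≈ -2.4023e-5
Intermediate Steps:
1/(-89323 + (o(219) + 47696)) = 1/(-89323 + (-1/(33 + 219) + 47696)) = 1/(-89323 + (-1/252 + 47696)) = 1/(-89323 + 12019391/252) = 1/(-10490005/252) = -252/10490005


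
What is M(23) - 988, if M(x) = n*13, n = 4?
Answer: -936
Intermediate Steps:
M(x) = 52 (M(x) = 4*13 = 52)
M(23) - 988 = 52 - 988 = -936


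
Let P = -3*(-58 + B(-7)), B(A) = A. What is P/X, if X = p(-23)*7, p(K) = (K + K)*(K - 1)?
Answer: 65/2576 ≈ 0.025233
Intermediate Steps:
p(K) = 2*K*(-1 + K) (p(K) = (2*K)*(-1 + K) = 2*K*(-1 + K))
X = 7728 (X = (2*(-23)*(-1 - 23))*7 = (2*(-23)*(-24))*7 = 1104*7 = 7728)
P = 195 (P = -3*(-58 - 7) = -3*(-65) = 195)
P/X = 195/7728 = 195*(1/7728) = 65/2576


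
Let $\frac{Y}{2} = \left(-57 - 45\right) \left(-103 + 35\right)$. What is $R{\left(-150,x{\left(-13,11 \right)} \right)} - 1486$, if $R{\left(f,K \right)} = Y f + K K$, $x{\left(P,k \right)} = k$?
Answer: $-2082165$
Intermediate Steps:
$Y = 13872$ ($Y = 2 \left(-57 - 45\right) \left(-103 + 35\right) = 2 \left(\left(-102\right) \left(-68\right)\right) = 2 \cdot 6936 = 13872$)
$R{\left(f,K \right)} = K^{2} + 13872 f$ ($R{\left(f,K \right)} = 13872 f + K K = 13872 f + K^{2} = K^{2} + 13872 f$)
$R{\left(-150,x{\left(-13,11 \right)} \right)} - 1486 = \left(11^{2} + 13872 \left(-150\right)\right) - 1486 = \left(121 - 2080800\right) - 1486 = -2080679 - 1486 = -2082165$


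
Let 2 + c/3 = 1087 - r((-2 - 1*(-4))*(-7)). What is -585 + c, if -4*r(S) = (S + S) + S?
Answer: 5277/2 ≈ 2638.5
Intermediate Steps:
r(S) = -3*S/4 (r(S) = -((S + S) + S)/4 = -(2*S + S)/4 = -3*S/4)
c = 6447/2 (c = -6 + 3*(1087 - (-3)*(-2 - 1*(-4))*(-7)/4) = -6 + 3*(1087 - (-3)*(-2 + 4)*(-7)/4) = -6 + 3*(1087 - (-3)*2*(-7)/4) = -6 + 3*(1087 - (-3)*(-14)/4) = -6 + 3*(1087 - 1*21/2) = -6 + 3*(1087 - 21/2) = -6 + 3*(2153/2) = -6 + 6459/2 = 6447/2 ≈ 3223.5)
-585 + c = -585 + 6447/2 = 5277/2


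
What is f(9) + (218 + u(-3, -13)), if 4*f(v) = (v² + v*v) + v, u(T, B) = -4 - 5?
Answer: 1007/4 ≈ 251.75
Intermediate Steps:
u(T, B) = -9
f(v) = v²/2 + v/4 (f(v) = ((v² + v*v) + v)/4 = ((v² + v²) + v)/4 = (2*v² + v)/4 = (v + 2*v²)/4 = v²/2 + v/4)
f(9) + (218 + u(-3, -13)) = (¼)*9*(1 + 2*9) + (218 - 9) = (¼)*9*(1 + 18) + 209 = (¼)*9*19 + 209 = 171/4 + 209 = 1007/4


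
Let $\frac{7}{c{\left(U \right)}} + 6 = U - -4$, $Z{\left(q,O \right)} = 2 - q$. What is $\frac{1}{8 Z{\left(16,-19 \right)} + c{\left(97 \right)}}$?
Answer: $- \frac{95}{10633} \approx -0.0089345$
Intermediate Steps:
$c{\left(U \right)} = \frac{7}{-2 + U}$ ($c{\left(U \right)} = \frac{7}{-6 + \left(U - -4\right)} = \frac{7}{-6 + \left(U + 4\right)} = \frac{7}{-6 + \left(4 + U\right)} = \frac{7}{-2 + U}$)
$\frac{1}{8 Z{\left(16,-19 \right)} + c{\left(97 \right)}} = \frac{1}{8 \left(2 - 16\right) + \frac{7}{-2 + 97}} = \frac{1}{8 \left(2 - 16\right) + \frac{7}{95}} = \frac{1}{8 \left(-14\right) + 7 \cdot \frac{1}{95}} = \frac{1}{-112 + \frac{7}{95}} = \frac{1}{- \frac{10633}{95}} = - \frac{95}{10633}$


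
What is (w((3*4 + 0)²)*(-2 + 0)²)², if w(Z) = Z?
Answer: 331776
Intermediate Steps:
(w((3*4 + 0)²)*(-2 + 0)²)² = ((3*4 + 0)²*(-2 + 0)²)² = ((12 + 0)²*(-2)²)² = (12²*4)² = (144*4)² = 576² = 331776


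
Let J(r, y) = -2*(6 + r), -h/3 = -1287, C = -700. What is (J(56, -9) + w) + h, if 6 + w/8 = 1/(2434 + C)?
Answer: 3198367/867 ≈ 3689.0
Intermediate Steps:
h = 3861 (h = -3*(-1287) = 3861)
J(r, y) = -12 - 2*r
w = -41612/867 (w = -48 + 8/(2434 - 700) = -48 + 8/1734 = -48 + 8*(1/1734) = -48 + 4/867 = -41612/867 ≈ -47.995)
(J(56, -9) + w) + h = ((-12 - 2*56) - 41612/867) + 3861 = ((-12 - 112) - 41612/867) + 3861 = (-124 - 41612/867) + 3861 = -149120/867 + 3861 = 3198367/867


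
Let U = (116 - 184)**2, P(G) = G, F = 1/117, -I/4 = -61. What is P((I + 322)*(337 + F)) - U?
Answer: 21776372/117 ≈ 1.8612e+5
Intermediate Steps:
I = 244 (I = -4*(-61) = 244)
F = 1/117 ≈ 0.0085470
U = 4624 (U = (-68)**2 = 4624)
P((I + 322)*(337 + F)) - U = (244 + 322)*(337 + 1/117) - 1*4624 = 566*(39430/117) - 4624 = 22317380/117 - 4624 = 21776372/117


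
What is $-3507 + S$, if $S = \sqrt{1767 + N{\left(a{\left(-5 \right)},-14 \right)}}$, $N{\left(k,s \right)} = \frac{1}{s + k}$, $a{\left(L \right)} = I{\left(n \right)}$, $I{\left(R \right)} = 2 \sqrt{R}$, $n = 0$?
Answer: $-3507 + \frac{\sqrt{346318}}{14} \approx -3465.0$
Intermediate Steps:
$a{\left(L \right)} = 0$ ($a{\left(L \right)} = 2 \sqrt{0} = 2 \cdot 0 = 0$)
$N{\left(k,s \right)} = \frac{1}{k + s}$
$S = \frac{\sqrt{346318}}{14}$ ($S = \sqrt{1767 + \frac{1}{0 - 14}} = \sqrt{1767 + \frac{1}{-14}} = \sqrt{1767 - \frac{1}{14}} = \sqrt{\frac{24737}{14}} = \frac{\sqrt{346318}}{14} \approx 42.035$)
$-3507 + S = -3507 + \frac{\sqrt{346318}}{14}$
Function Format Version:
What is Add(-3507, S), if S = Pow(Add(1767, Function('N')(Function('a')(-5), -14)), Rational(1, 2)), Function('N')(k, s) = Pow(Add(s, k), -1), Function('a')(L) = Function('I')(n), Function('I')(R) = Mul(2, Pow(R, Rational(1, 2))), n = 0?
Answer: Add(-3507, Mul(Rational(1, 14), Pow(346318, Rational(1, 2)))) ≈ -3465.0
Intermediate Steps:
Function('a')(L) = 0 (Function('a')(L) = Mul(2, Pow(0, Rational(1, 2))) = Mul(2, 0) = 0)
Function('N')(k, s) = Pow(Add(k, s), -1)
S = Mul(Rational(1, 14), Pow(346318, Rational(1, 2))) (S = Pow(Add(1767, Pow(Add(0, -14), -1)), Rational(1, 2)) = Pow(Add(1767, Pow(-14, -1)), Rational(1, 2)) = Pow(Add(1767, Rational(-1, 14)), Rational(1, 2)) = Pow(Rational(24737, 14), Rational(1, 2)) = Mul(Rational(1, 14), Pow(346318, Rational(1, 2))) ≈ 42.035)
Add(-3507, S) = Add(-3507, Mul(Rational(1, 14), Pow(346318, Rational(1, 2))))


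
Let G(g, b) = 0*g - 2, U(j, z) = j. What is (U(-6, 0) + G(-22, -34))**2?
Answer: 64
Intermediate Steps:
G(g, b) = -2 (G(g, b) = 0 - 2 = -2)
(U(-6, 0) + G(-22, -34))**2 = (-6 - 2)**2 = (-8)**2 = 64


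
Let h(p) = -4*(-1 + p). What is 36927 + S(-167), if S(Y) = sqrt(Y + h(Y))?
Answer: 36927 + sqrt(505) ≈ 36950.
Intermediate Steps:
h(p) = 4 - 4*p
S(Y) = sqrt(4 - 3*Y) (S(Y) = sqrt(Y + (4 - 4*Y)) = sqrt(4 - 3*Y))
36927 + S(-167) = 36927 + sqrt(4 - 3*(-167)) = 36927 + sqrt(4 + 501) = 36927 + sqrt(505)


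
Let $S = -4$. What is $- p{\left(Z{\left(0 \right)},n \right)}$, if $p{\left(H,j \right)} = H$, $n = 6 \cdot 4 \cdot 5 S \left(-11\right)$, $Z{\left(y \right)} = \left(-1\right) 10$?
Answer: $10$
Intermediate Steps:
$Z{\left(y \right)} = -10$
$n = 5280$ ($n = 6 \cdot 4 \cdot 5 \left(-4\right) \left(-11\right) = 6 \cdot 20 \left(-4\right) \left(-11\right) = 6 \left(-80\right) \left(-11\right) = \left(-480\right) \left(-11\right) = 5280$)
$- p{\left(Z{\left(0 \right)},n \right)} = \left(-1\right) \left(-10\right) = 10$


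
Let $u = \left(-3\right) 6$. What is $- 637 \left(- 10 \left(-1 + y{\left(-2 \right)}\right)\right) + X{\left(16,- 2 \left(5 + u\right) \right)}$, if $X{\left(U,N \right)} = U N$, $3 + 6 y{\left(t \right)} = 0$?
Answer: $-9139$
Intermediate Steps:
$y{\left(t \right)} = - \frac{1}{2}$ ($y{\left(t \right)} = - \frac{1}{2} + \frac{1}{6} \cdot 0 = - \frac{1}{2} + 0 = - \frac{1}{2}$)
$u = -18$
$X{\left(U,N \right)} = N U$
$- 637 \left(- 10 \left(-1 + y{\left(-2 \right)}\right)\right) + X{\left(16,- 2 \left(5 + u\right) \right)} = - 637 \left(- 10 \left(-1 - \frac{1}{2}\right)\right) + - 2 \left(5 - 18\right) 16 = - 637 \left(\left(-10\right) \left(- \frac{3}{2}\right)\right) + \left(-2\right) \left(-13\right) 16 = \left(-637\right) 15 + 26 \cdot 16 = -9555 + 416 = -9139$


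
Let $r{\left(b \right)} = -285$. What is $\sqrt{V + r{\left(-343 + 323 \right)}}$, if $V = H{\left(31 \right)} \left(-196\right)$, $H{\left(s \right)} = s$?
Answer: $i \sqrt{6361} \approx 79.756 i$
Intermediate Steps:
$V = -6076$ ($V = 31 \left(-196\right) = -6076$)
$\sqrt{V + r{\left(-343 + 323 \right)}} = \sqrt{-6076 - 285} = \sqrt{-6361} = i \sqrt{6361}$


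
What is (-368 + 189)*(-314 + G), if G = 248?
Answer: 11814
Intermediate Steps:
(-368 + 189)*(-314 + G) = (-368 + 189)*(-314 + 248) = -179*(-66) = 11814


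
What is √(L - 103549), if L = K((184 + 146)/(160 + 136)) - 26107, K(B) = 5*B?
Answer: I*√709965731/74 ≈ 360.07*I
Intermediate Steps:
L = -3863011/148 (L = 5*((184 + 146)/(160 + 136)) - 26107 = 5*(330/296) - 26107 = 5*(330*(1/296)) - 26107 = 5*(165/148) - 26107 = 825/148 - 26107 = -3863011/148 ≈ -26101.)
√(L - 103549) = √(-3863011/148 - 103549) = √(-19188263/148) = I*√709965731/74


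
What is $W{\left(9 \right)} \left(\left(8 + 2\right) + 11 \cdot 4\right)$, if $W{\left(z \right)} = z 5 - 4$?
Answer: $2214$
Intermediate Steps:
$W{\left(z \right)} = -4 + 5 z$ ($W{\left(z \right)} = 5 z - 4 = -4 + 5 z$)
$W{\left(9 \right)} \left(\left(8 + 2\right) + 11 \cdot 4\right) = \left(-4 + 5 \cdot 9\right) \left(\left(8 + 2\right) + 11 \cdot 4\right) = \left(-4 + 45\right) \left(10 + 44\right) = 41 \cdot 54 = 2214$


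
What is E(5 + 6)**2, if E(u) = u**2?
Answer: 14641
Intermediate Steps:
E(5 + 6)**2 = ((5 + 6)**2)**2 = (11**2)**2 = 121**2 = 14641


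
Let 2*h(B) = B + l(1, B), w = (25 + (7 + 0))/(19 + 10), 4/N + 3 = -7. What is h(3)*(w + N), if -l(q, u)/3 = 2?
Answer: -153/145 ≈ -1.0552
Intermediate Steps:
N = -⅖ (N = 4/(-3 - 7) = 4/(-10) = 4*(-⅒) = -⅖ ≈ -0.40000)
l(q, u) = -6 (l(q, u) = -3*2 = -6)
w = 32/29 (w = (25 + 7)/29 = 32*(1/29) = 32/29 ≈ 1.1034)
h(B) = -3 + B/2 (h(B) = (B - 6)/2 = (-6 + B)/2 = -3 + B/2)
h(3)*(w + N) = (-3 + (½)*3)*(32/29 - ⅖) = (-3 + 3/2)*(102/145) = -3/2*102/145 = -153/145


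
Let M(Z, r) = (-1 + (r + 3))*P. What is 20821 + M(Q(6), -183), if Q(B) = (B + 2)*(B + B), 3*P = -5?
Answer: 63368/3 ≈ 21123.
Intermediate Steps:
P = -5/3 (P = (⅓)*(-5) = -5/3 ≈ -1.6667)
Q(B) = 2*B*(2 + B) (Q(B) = (2 + B)*(2*B) = 2*B*(2 + B))
M(Z, r) = -10/3 - 5*r/3 (M(Z, r) = (-1 + (r + 3))*(-5/3) = (-1 + (3 + r))*(-5/3) = (2 + r)*(-5/3) = -10/3 - 5*r/3)
20821 + M(Q(6), -183) = 20821 + (-10/3 - 5/3*(-183)) = 20821 + (-10/3 + 305) = 20821 + 905/3 = 63368/3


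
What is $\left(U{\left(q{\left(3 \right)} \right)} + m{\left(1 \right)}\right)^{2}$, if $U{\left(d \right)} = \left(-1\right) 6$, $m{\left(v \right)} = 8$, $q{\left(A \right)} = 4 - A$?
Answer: $4$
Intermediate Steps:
$U{\left(d \right)} = -6$
$\left(U{\left(q{\left(3 \right)} \right)} + m{\left(1 \right)}\right)^{2} = \left(-6 + 8\right)^{2} = 2^{2} = 4$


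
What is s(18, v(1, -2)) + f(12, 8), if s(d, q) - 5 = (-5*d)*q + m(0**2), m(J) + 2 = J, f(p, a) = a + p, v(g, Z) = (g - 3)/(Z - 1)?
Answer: -37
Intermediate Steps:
v(g, Z) = (-3 + g)/(-1 + Z)
m(J) = -2 + J
s(d, q) = 3 - 5*d*q (s(d, q) = 5 + ((-5*d)*q + (-2 + 0**2)) = 5 + (-5*d*q + (-2 + 0)) = 5 + (-5*d*q - 2) = 5 + (-2 - 5*d*q) = 3 - 5*d*q)
s(18, v(1, -2)) + f(12, 8) = (3 - 5*18*(-3 + 1)/(-1 - 2)) + (8 + 12) = (3 - 5*18*-2/(-3)) + 20 = (3 - 5*18*(-1/3*(-2))) + 20 = (3 - 5*18*2/3) + 20 = (3 - 60) + 20 = -57 + 20 = -37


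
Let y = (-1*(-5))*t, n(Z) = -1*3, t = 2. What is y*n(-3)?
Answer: -30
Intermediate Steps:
n(Z) = -3
y = 10 (y = -1*(-5)*2 = 5*2 = 10)
y*n(-3) = 10*(-3) = -30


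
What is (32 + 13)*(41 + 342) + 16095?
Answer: 33330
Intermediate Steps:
(32 + 13)*(41 + 342) + 16095 = 45*383 + 16095 = 17235 + 16095 = 33330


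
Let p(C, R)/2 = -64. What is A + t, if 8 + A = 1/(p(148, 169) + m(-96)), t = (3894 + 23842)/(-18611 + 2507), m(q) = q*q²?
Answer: -17317675357/1781231232 ≈ -9.7223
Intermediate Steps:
p(C, R) = -128 (p(C, R) = 2*(-64) = -128)
m(q) = q³
t = -3467/2013 (t = 27736/(-16104) = 27736*(-1/16104) = -3467/2013 ≈ -1.7223)
A = -7078913/884864 (A = -8 + 1/(-128 + (-96)³) = -8 + 1/(-128 - 884736) = -8 + 1/(-884864) = -8 - 1/884864 = -7078913/884864 ≈ -8.0000)
A + t = -7078913/884864 - 3467/2013 = -17317675357/1781231232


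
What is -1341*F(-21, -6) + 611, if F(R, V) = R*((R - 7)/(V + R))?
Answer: 29815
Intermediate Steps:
F(R, V) = R*(-7 + R)/(R + V) (F(R, V) = R*((-7 + R)/(R + V)) = R*(-7 + R)/(R + V))
-1341*F(-21, -6) + 611 = -(-28161)*(-7 - 21)/(-21 - 6) + 611 = -(-28161)*(-28)/(-27) + 611 = -(-28161)*(-1)*(-28)/27 + 611 = -1341*(-196/9) + 611 = 29204 + 611 = 29815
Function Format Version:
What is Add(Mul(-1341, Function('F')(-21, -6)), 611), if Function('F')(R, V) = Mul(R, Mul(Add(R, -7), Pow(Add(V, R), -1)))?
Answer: 29815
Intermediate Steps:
Function('F')(R, V) = Mul(R, Pow(Add(R, V), -1), Add(-7, R)) (Function('F')(R, V) = Mul(R, Mul(Add(-7, R), Pow(Add(R, V), -1))) = Mul(R, Mul(Pow(Add(R, V), -1), Add(-7, R))) = Mul(R, Pow(Add(R, V), -1), Add(-7, R)))
Add(Mul(-1341, Function('F')(-21, -6)), 611) = Add(Mul(-1341, Mul(-21, Pow(Add(-21, -6), -1), Add(-7, -21))), 611) = Add(Mul(-1341, Mul(-21, Pow(-27, -1), -28)), 611) = Add(Mul(-1341, Mul(-21, Rational(-1, 27), -28)), 611) = Add(Mul(-1341, Rational(-196, 9)), 611) = Add(29204, 611) = 29815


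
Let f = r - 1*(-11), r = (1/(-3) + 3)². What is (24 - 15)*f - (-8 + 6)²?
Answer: 159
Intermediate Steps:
r = 64/9 (r = (-⅓ + 3)² = (8/3)² = 64/9 ≈ 7.1111)
f = 163/9 (f = 64/9 - 1*(-11) = 64/9 + 11 = 163/9 ≈ 18.111)
(24 - 15)*f - (-8 + 6)² = (24 - 15)*(163/9) - (-8 + 6)² = 9*(163/9) - 1*(-2)² = 163 - 1*4 = 163 - 4 = 159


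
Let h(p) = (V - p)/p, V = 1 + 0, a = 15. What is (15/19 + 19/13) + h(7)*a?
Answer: -18338/1729 ≈ -10.606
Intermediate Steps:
V = 1
h(p) = (1 - p)/p
(15/19 + 19/13) + h(7)*a = (15/19 + 19/13) + ((1 - 1*7)/7)*15 = (15*(1/19) + 19*(1/13)) + ((1 - 7)/7)*15 = (15/19 + 19/13) + ((⅐)*(-6))*15 = 556/247 - 6/7*15 = 556/247 - 90/7 = -18338/1729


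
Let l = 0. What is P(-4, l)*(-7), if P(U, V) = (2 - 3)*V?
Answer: 0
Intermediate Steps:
P(U, V) = -V
P(-4, l)*(-7) = -1*0*(-7) = 0*(-7) = 0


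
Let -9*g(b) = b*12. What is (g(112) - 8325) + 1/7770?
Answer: -21948523/2590 ≈ -8474.3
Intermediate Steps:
g(b) = -4*b/3 (g(b) = -b*12/9 = -4*b/3)
(g(112) - 8325) + 1/7770 = (-4/3*112 - 8325) + 1/7770 = (-448/3 - 8325) + 1/7770 = -25423/3 + 1/7770 = -21948523/2590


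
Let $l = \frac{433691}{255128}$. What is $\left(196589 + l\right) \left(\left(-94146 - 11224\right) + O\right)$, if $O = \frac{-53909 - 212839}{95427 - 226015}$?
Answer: $- \frac{172533301768061435349}{8329163816} \approx -2.0714 \cdot 10^{10}$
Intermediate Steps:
$O = \frac{66687}{32647}$ ($O = - \frac{266748}{-130588} = \left(-266748\right) \left(- \frac{1}{130588}\right) = \frac{66687}{32647} \approx 2.0427$)
$l = \frac{433691}{255128}$ ($l = 433691 \cdot \frac{1}{255128} = \frac{433691}{255128} \approx 1.6999$)
$\left(196589 + l\right) \left(\left(-94146 - 11224\right) + O\right) = \left(196589 + \frac{433691}{255128}\right) \left(\left(-94146 - 11224\right) + \frac{66687}{32647}\right) = \frac{50155792083 \left(\left(-94146 - 11224\right) + \frac{66687}{32647}\right)}{255128} = \frac{50155792083 \left(-105370 + \frac{66687}{32647}\right)}{255128} = \frac{50155792083}{255128} \left(- \frac{3439947703}{32647}\right) = - \frac{172533301768061435349}{8329163816}$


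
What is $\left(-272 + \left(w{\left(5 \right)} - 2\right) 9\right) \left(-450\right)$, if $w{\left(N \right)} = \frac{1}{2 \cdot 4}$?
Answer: $\frac{519975}{4} \approx 1.2999 \cdot 10^{5}$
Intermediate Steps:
$w{\left(N \right)} = \frac{1}{8}$
$\left(-272 + \left(w{\left(5 \right)} - 2\right) 9\right) \left(-450\right) = \left(-272 + \left(\frac{1}{8} - 2\right) 9\right) \left(-450\right) = \left(-272 - \frac{135}{8}\right) \left(-450\right) = \left(- \frac{2311}{8}\right) \left(-450\right) = \frac{519975}{4}$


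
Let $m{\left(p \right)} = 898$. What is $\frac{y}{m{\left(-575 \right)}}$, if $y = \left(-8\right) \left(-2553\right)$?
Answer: $\frac{10212}{449} \approx 22.744$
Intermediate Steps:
$y = 20424$
$\frac{y}{m{\left(-575 \right)}} = \frac{20424}{898} = 20424 \cdot \frac{1}{898} = \frac{10212}{449}$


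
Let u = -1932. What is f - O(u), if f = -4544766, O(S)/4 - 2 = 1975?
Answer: -4552674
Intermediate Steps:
O(S) = 7908 (O(S) = 8 + 4*1975 = 8 + 7900 = 7908)
f - O(u) = -4544766 - 1*7908 = -4544766 - 7908 = -4552674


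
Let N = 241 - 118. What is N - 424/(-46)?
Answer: 3041/23 ≈ 132.22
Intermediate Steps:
N = 123
N - 424/(-46) = 123 - 424/(-46) = 123 - 424*(-1)/46 = 123 - 1*(-212/23) = 123 + 212/23 = 3041/23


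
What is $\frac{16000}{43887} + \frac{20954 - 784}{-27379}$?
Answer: $- \frac{447136790}{1201582173} \approx -0.37212$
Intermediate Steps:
$\frac{16000}{43887} + \frac{20954 - 784}{-27379} = 16000 \cdot \frac{1}{43887} + \left(20954 - 784\right) \left(- \frac{1}{27379}\right) = \frac{16000}{43887} + 20170 \left(- \frac{1}{27379}\right) = \frac{16000}{43887} - \frac{20170}{27379} = - \frac{447136790}{1201582173}$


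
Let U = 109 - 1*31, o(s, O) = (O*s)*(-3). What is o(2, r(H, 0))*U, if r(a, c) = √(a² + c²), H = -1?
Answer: -468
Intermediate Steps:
o(s, O) = -3*O*s
U = 78 (U = 109 - 31 = 78)
o(2, r(H, 0))*U = -3*√((-1)² + 0²)*2*78 = -3*√(1 + 0)*2*78 = -3*√1*2*78 = -3*1*2*78 = -6*78 = -468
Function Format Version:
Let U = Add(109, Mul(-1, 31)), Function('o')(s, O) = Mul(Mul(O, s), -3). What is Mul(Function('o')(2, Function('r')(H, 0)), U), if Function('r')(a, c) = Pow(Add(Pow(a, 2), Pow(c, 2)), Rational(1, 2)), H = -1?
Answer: -468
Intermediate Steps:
Function('o')(s, O) = Mul(-3, O, s)
U = 78 (U = Add(109, -31) = 78)
Mul(Function('o')(2, Function('r')(H, 0)), U) = Mul(Mul(-3, Pow(Add(Pow(-1, 2), Pow(0, 2)), Rational(1, 2)), 2), 78) = Mul(Mul(-3, Pow(Add(1, 0), Rational(1, 2)), 2), 78) = Mul(Mul(-3, Pow(1, Rational(1, 2)), 2), 78) = Mul(Mul(-3, 1, 2), 78) = Mul(-6, 78) = -468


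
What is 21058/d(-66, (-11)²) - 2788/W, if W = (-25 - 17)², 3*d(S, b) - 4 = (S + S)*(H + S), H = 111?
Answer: -2285509/186984 ≈ -12.223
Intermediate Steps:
d(S, b) = 4/3 + 2*S*(111 + S)/3 (d(S, b) = 4/3 + ((S + S)*(111 + S))/3 = 4/3 + ((2*S)*(111 + S))/3 = 4/3 + (2*S*(111 + S))/3 = 4/3 + 2*S*(111 + S)/3)
W = 1764 (W = (-42)² = 1764)
21058/d(-66, (-11)²) - 2788/W = 21058/(4/3 + 74*(-66) + (⅔)*(-66)²) - 2788/1764 = 21058/(4/3 - 4884 + (⅔)*4356) - 2788*1/1764 = 21058/(4/3 - 4884 + 2904) - 697/441 = 21058/(-5936/3) - 697/441 = 21058*(-3/5936) - 697/441 = -31587/2968 - 697/441 = -2285509/186984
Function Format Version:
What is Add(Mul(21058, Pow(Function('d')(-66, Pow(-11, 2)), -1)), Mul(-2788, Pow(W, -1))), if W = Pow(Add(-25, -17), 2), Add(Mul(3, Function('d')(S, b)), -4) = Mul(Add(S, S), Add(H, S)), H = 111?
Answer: Rational(-2285509, 186984) ≈ -12.223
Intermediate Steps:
Function('d')(S, b) = Add(Rational(4, 3), Mul(Rational(2, 3), S, Add(111, S))) (Function('d')(S, b) = Add(Rational(4, 3), Mul(Rational(1, 3), Mul(Add(S, S), Add(111, S)))) = Add(Rational(4, 3), Mul(Rational(1, 3), Mul(Mul(2, S), Add(111, S)))) = Add(Rational(4, 3), Mul(Rational(1, 3), Mul(2, S, Add(111, S)))) = Add(Rational(4, 3), Mul(Rational(2, 3), S, Add(111, S))))
W = 1764 (W = Pow(-42, 2) = 1764)
Add(Mul(21058, Pow(Function('d')(-66, Pow(-11, 2)), -1)), Mul(-2788, Pow(W, -1))) = Add(Mul(21058, Pow(Add(Rational(4, 3), Mul(74, -66), Mul(Rational(2, 3), Pow(-66, 2))), -1)), Mul(-2788, Pow(1764, -1))) = Add(Mul(21058, Pow(Add(Rational(4, 3), -4884, Mul(Rational(2, 3), 4356)), -1)), Mul(-2788, Rational(1, 1764))) = Add(Mul(21058, Pow(Add(Rational(4, 3), -4884, 2904), -1)), Rational(-697, 441)) = Add(Mul(21058, Pow(Rational(-5936, 3), -1)), Rational(-697, 441)) = Add(Mul(21058, Rational(-3, 5936)), Rational(-697, 441)) = Add(Rational(-31587, 2968), Rational(-697, 441)) = Rational(-2285509, 186984)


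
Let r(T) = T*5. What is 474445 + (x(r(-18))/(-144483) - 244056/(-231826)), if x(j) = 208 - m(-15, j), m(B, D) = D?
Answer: 7945765297276105/16747457979 ≈ 4.7445e+5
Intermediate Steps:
r(T) = 5*T
x(j) = 208 - j
474445 + (x(r(-18))/(-144483) - 244056/(-231826)) = 474445 + ((208 - 5*(-18))/(-144483) - 244056/(-231826)) = 474445 + ((208 - 1*(-90))*(-1/144483) - 244056*(-1/231826)) = 474445 + ((208 + 90)*(-1/144483) + 122028/115913) = 474445 + (298*(-1/144483) + 122028/115913) = 474445 + (-298/144483 + 122028/115913) = 474445 + 17596429450/16747457979 = 7945765297276105/16747457979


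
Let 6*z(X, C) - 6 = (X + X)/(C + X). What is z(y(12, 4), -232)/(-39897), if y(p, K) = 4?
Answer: -170/6822387 ≈ -2.4918e-5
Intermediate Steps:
z(X, C) = 1 + X/(3*(C + X)) (z(X, C) = 1 + ((X + X)/(C + X))/6 = 1 + ((2*X)/(C + X))/6 = 1 + (2*X/(C + X))/6 = 1 + X/(3*(C + X)))
z(y(12, 4), -232)/(-39897) = ((-232 + (4/3)*4)/(-232 + 4))/(-39897) = ((-232 + 16/3)/(-228))*(-1/39897) = -1/228*(-680/3)*(-1/39897) = (170/171)*(-1/39897) = -170/6822387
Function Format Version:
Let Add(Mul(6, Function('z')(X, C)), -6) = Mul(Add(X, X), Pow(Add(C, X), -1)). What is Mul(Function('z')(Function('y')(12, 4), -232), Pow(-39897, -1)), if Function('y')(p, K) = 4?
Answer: Rational(-170, 6822387) ≈ -2.4918e-5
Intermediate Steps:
Function('z')(X, C) = Add(1, Mul(Rational(1, 3), X, Pow(Add(C, X), -1))) (Function('z')(X, C) = Add(1, Mul(Rational(1, 6), Mul(Add(X, X), Pow(Add(C, X), -1)))) = Add(1, Mul(Rational(1, 6), Mul(Mul(2, X), Pow(Add(C, X), -1)))) = Add(1, Mul(Rational(1, 6), Mul(2, X, Pow(Add(C, X), -1)))) = Add(1, Mul(Rational(1, 3), X, Pow(Add(C, X), -1))))
Mul(Function('z')(Function('y')(12, 4), -232), Pow(-39897, -1)) = Mul(Mul(Pow(Add(-232, 4), -1), Add(-232, Mul(Rational(4, 3), 4))), Pow(-39897, -1)) = Mul(Mul(Pow(-228, -1), Add(-232, Rational(16, 3))), Rational(-1, 39897)) = Mul(Mul(Rational(-1, 228), Rational(-680, 3)), Rational(-1, 39897)) = Mul(Rational(170, 171), Rational(-1, 39897)) = Rational(-170, 6822387)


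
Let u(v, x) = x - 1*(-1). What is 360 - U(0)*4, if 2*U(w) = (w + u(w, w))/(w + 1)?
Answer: 358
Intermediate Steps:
u(v, x) = 1 + x (u(v, x) = x + 1 = 1 + x)
U(w) = (1 + 2*w)/(2*(1 + w)) (U(w) = ((w + (1 + w))/(w + 1))/2 = ((1 + 2*w)/(1 + w))/2 = (1 + 2*w)/(2*(1 + w)))
360 - U(0)*4 = 360 - (½ + 0)/(1 + 0)*4 = 360 - (½)/1*4 = 360 - 1*(½)*4 = 360 - 4/2 = 360 - 1*2 = 360 - 2 = 358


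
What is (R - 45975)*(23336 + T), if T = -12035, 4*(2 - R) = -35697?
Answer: -1674751695/4 ≈ -4.1869e+8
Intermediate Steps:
R = 35705/4 (R = 2 - ¼*(-35697) = 2 + 35697/4 = 35705/4 ≈ 8926.3)
(R - 45975)*(23336 + T) = (35705/4 - 45975)*(23336 - 12035) = -148195/4*11301 = -1674751695/4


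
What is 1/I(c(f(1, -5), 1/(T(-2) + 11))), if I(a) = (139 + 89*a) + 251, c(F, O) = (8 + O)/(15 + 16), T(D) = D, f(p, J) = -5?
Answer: 279/115307 ≈ 0.0024196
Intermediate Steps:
c(F, O) = 8/31 + O/31 (c(F, O) = (8 + O)/31 = (8 + O)*(1/31) = 8/31 + O/31)
I(a) = 390 + 89*a
1/I(c(f(1, -5), 1/(T(-2) + 11))) = 1/(390 + 89*(8/31 + 1/(31*(-2 + 11)))) = 1/(390 + 89*(8/31 + (1/31)/9)) = 1/(390 + 89*(8/31 + (1/31)*(⅑))) = 1/(390 + 89*(8/31 + 1/279)) = 1/(390 + 89*(73/279)) = 1/(390 + 6497/279) = 1/(115307/279) = 279/115307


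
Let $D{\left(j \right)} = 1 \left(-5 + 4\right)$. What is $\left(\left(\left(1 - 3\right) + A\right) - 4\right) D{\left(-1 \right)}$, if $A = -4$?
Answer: $10$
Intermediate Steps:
$D{\left(j \right)} = -1$ ($D{\left(j \right)} = 1 \left(-1\right) = -1$)
$\left(\left(\left(1 - 3\right) + A\right) - 4\right) D{\left(-1 \right)} = \left(\left(\left(1 - 3\right) - 4\right) - 4\right) \left(-1\right) = \left(\left(-2 - 4\right) - 4\right) \left(-1\right) = \left(-6 - 4\right) \left(-1\right) = \left(-10\right) \left(-1\right) = 10$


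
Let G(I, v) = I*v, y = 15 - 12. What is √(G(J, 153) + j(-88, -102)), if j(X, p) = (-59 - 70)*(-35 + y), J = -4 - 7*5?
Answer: I*√1839 ≈ 42.884*I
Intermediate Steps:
y = 3
J = -39 (J = -4 - 35 = -39)
j(X, p) = 4128 (j(X, p) = (-59 - 70)*(-35 + 3) = -129*(-32) = 4128)
√(G(J, 153) + j(-88, -102)) = √(-39*153 + 4128) = √(-5967 + 4128) = √(-1839) = I*√1839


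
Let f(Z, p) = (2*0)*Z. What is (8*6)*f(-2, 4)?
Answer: 0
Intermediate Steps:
f(Z, p) = 0 (f(Z, p) = 0*Z = 0)
(8*6)*f(-2, 4) = (8*6)*0 = 48*0 = 0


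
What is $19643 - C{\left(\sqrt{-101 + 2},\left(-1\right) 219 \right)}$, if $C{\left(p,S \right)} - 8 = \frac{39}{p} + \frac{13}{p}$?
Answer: $19635 + \frac{52 i \sqrt{11}}{33} \approx 19635.0 + 5.2262 i$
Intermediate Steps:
$C{\left(p,S \right)} = 8 + \frac{52}{p}$ ($C{\left(p,S \right)} = 8 + \left(\frac{39}{p} + \frac{13}{p}\right) = 8 + \frac{52}{p}$)
$19643 - C{\left(\sqrt{-101 + 2},\left(-1\right) 219 \right)} = 19643 - \left(8 + \frac{52}{\sqrt{-101 + 2}}\right) = 19643 - \left(8 + \frac{52}{\sqrt{-99}}\right) = 19643 - \left(8 + \frac{52}{3 i \sqrt{11}}\right) = 19643 - \left(8 + 52 \left(- \frac{i \sqrt{11}}{33}\right)\right) = 19643 - \left(8 - \frac{52 i \sqrt{11}}{33}\right) = 19635 + \frac{52 i \sqrt{11}}{33}$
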